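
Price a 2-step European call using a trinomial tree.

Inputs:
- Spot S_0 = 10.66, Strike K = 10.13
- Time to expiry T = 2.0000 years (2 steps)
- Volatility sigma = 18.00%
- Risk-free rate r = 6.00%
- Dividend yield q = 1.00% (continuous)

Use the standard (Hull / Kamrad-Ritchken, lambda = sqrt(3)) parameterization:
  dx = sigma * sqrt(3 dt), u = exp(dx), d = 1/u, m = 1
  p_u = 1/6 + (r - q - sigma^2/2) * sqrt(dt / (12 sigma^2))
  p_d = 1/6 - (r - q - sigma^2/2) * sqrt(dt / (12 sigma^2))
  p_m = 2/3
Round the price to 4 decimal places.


Answer: Price = V(0,0) = 1.8115

Derivation:
dt = T/N = 1.000000; dx = sigma*sqrt(3*dt) = 0.311769
u = exp(dx) = 1.365839; d = 1/u = 0.732151
p_u = 0.220873, p_m = 0.666667, p_d = 0.112460
Discount per step: exp(-r*dt) = 0.941765
Stock lattice S(k, j) with j the centered position index:
  k=0: S(0,+0) = 10.6600
  k=1: S(1,-1) = 7.8047; S(1,+0) = 10.6600; S(1,+1) = 14.5598
  k=2: S(2,-2) = 5.7142; S(2,-1) = 7.8047; S(2,+0) = 10.6600; S(2,+1) = 14.5598; S(2,+2) = 19.8864
Terminal payoffs V(N, j) = max(S_T - K, 0):
  V(2,-2) = 0.000000; V(2,-1) = 0.000000; V(2,+0) = 0.530000; V(2,+1) = 4.429847; V(2,+2) = 9.756412
Backward induction: V(k, j) = exp(-r*dt) * [p_u * V(k+1, j+1) + p_m * V(k+1, j) + p_d * V(k+1, j-1)]
  V(1,-1) = exp(-r*dt) * [p_u*0.530000 + p_m*0.000000 + p_d*0.000000] = 0.110246
  V(1,+0) = exp(-r*dt) * [p_u*4.429847 + p_m*0.530000 + p_d*0.000000] = 1.254213
  V(1,+1) = exp(-r*dt) * [p_u*9.756412 + p_m*4.429847 + p_d*0.530000] = 4.866820
  V(0,+0) = exp(-r*dt) * [p_u*4.866820 + p_m*1.254213 + p_d*0.110246] = 1.811476


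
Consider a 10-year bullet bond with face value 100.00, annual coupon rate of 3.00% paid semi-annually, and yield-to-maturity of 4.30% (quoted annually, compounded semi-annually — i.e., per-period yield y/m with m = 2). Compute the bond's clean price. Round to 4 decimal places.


Coupon per period c = face * coupon_rate / m = 1.500000
Periods per year m = 2; per-period yield y/m = 0.021500
Number of cashflows N = 20
Cashflows (t years, CF_t, discount factor 1/(1+y/m)^(m*t), PV):
  t = 0.5000: CF_t = 1.500000, DF = 0.978953, PV = 1.468429
  t = 1.0000: CF_t = 1.500000, DF = 0.958348, PV = 1.437522
  t = 1.5000: CF_t = 1.500000, DF = 0.938177, PV = 1.407266
  t = 2.0000: CF_t = 1.500000, DF = 0.918431, PV = 1.377646
  t = 2.5000: CF_t = 1.500000, DF = 0.899100, PV = 1.348650
  t = 3.0000: CF_t = 1.500000, DF = 0.880177, PV = 1.320265
  t = 3.5000: CF_t = 1.500000, DF = 0.861651, PV = 1.292477
  t = 4.0000: CF_t = 1.500000, DF = 0.843515, PV = 1.265273
  t = 4.5000: CF_t = 1.500000, DF = 0.825762, PV = 1.238642
  t = 5.0000: CF_t = 1.500000, DF = 0.808381, PV = 1.212572
  t = 5.5000: CF_t = 1.500000, DF = 0.791367, PV = 1.187050
  t = 6.0000: CF_t = 1.500000, DF = 0.774711, PV = 1.162066
  t = 6.5000: CF_t = 1.500000, DF = 0.758405, PV = 1.137607
  t = 7.0000: CF_t = 1.500000, DF = 0.742442, PV = 1.113664
  t = 7.5000: CF_t = 1.500000, DF = 0.726816, PV = 1.090224
  t = 8.0000: CF_t = 1.500000, DF = 0.711518, PV = 1.067277
  t = 8.5000: CF_t = 1.500000, DF = 0.696543, PV = 1.044814
  t = 9.0000: CF_t = 1.500000, DF = 0.681882, PV = 1.022823
  t = 9.5000: CF_t = 1.500000, DF = 0.667530, PV = 1.001295
  t = 10.0000: CF_t = 101.500000, DF = 0.653480, PV = 66.328263
Price P = sum_t PV_t = 89.523827

Answer: Price = 89.5238


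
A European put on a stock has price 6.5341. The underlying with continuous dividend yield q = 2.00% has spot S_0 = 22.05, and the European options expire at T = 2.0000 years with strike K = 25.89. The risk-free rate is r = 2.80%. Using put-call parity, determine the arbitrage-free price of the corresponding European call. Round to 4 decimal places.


Put-call parity: C - P = S_0 * exp(-qT) - K * exp(-rT).
S_0 * exp(-qT) = 22.0500 * 0.96078944 = 21.18540713
K * exp(-rT) = 25.8900 * 0.94553914 = 24.48000823
C = P + S*exp(-qT) - K*exp(-rT)
C = 6.5341 + 21.18540713 - 24.48000823 = 3.2395

Answer: Call price = 3.2395


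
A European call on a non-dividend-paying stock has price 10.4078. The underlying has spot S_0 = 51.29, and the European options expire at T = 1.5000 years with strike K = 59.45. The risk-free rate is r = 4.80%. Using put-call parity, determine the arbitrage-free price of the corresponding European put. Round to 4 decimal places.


Answer: Put price = 14.4379

Derivation:
Put-call parity: C - P = S_0 * exp(-qT) - K * exp(-rT).
S_0 * exp(-qT) = 51.2900 * 1.00000000 = 51.29000000
K * exp(-rT) = 59.4500 * 0.93053090 = 55.32006176
P = C - S*exp(-qT) + K*exp(-rT)
P = 10.4078 - 51.29000000 + 55.32006176 = 14.4379


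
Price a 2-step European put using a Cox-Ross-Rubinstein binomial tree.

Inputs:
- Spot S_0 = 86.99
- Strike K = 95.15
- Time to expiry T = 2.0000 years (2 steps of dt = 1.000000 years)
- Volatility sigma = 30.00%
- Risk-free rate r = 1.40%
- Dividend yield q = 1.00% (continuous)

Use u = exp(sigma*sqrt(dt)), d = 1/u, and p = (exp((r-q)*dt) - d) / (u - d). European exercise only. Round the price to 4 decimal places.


dt = T/N = 1.000000
u = exp(sigma*sqrt(dt)) = 1.349859; d = 1/u = 0.740818
p = (exp((r-q)*dt) - d) / (u - d) = 0.432138
Discount per step: exp(-r*dt) = 0.986098
Stock lattice S(k, i) with i counting down-moves:
  k=0: S(0,0) = 86.9900
  k=1: S(1,0) = 117.4242; S(1,1) = 64.4438
  k=2: S(2,0) = 158.5061; S(2,1) = 86.9900; S(2,2) = 47.7411
Terminal payoffs V(N, i) = max(K - S_T, 0):
  V(2,0) = 0.000000; V(2,1) = 8.160000; V(2,2) = 47.408876
Backward induction: V(k, i) = exp(-r*dt) * [p * V(k+1, i) + (1-p) * V(k+1, i+1)].
  V(1,0) = exp(-r*dt) * [p*0.000000 + (1-p)*8.160000] = 4.569331
  V(1,1) = exp(-r*dt) * [p*8.160000 + (1-p)*47.408876] = 30.024631
  V(0,0) = exp(-r*dt) * [p*4.569331 + (1-p)*30.024631] = 18.759933

Answer: Price = V(0,0) = 18.7599


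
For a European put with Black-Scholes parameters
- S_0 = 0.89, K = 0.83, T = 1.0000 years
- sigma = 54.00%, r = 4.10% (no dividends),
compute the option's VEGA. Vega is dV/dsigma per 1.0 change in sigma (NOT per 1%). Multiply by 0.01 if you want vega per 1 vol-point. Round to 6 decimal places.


d1 = 0.4751773369; d2 = -0.0648226631
phi(d1) = 0.3563523523; exp(-qT) = 1.0000000000; exp(-rT) = 0.9598291299
Vega = S * exp(-qT) * phi(d1) * sqrt(T) = 0.8900 * 1.0000000000 * 0.3563523523 * 1.0000000000 = 0.317154

Answer: Vega = 0.317154


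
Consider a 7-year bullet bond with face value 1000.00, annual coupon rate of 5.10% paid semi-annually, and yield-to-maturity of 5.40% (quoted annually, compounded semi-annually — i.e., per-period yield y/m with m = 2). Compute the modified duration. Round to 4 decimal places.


Answer: Modified duration = 5.8062

Derivation:
Coupon per period c = face * coupon_rate / m = 25.500000
Periods per year m = 2; per-period yield y/m = 0.027000
Number of cashflows N = 14
Cashflows (t years, CF_t, discount factor 1/(1+y/m)^(m*t), PV):
  t = 0.5000: CF_t = 25.500000, DF = 0.973710, PV = 24.829601
  t = 1.0000: CF_t = 25.500000, DF = 0.948111, PV = 24.176826
  t = 1.5000: CF_t = 25.500000, DF = 0.923185, PV = 23.541214
  t = 2.0000: CF_t = 25.500000, DF = 0.898914, PV = 22.922311
  t = 2.5000: CF_t = 25.500000, DF = 0.875282, PV = 22.319680
  t = 3.0000: CF_t = 25.500000, DF = 0.852270, PV = 21.732892
  t = 3.5000: CF_t = 25.500000, DF = 0.829864, PV = 21.161531
  t = 4.0000: CF_t = 25.500000, DF = 0.808047, PV = 20.605190
  t = 4.5000: CF_t = 25.500000, DF = 0.786803, PV = 20.063477
  t = 5.0000: CF_t = 25.500000, DF = 0.766118, PV = 19.536004
  t = 5.5000: CF_t = 25.500000, DF = 0.745976, PV = 19.022400
  t = 6.0000: CF_t = 25.500000, DF = 0.726365, PV = 18.522298
  t = 6.5000: CF_t = 25.500000, DF = 0.707268, PV = 18.035343
  t = 7.0000: CF_t = 1025.500000, DF = 0.688674, PV = 706.235354
Price P = sum_t PV_t = 982.704120
First compute Macaulay numerator sum_t t * PV_t:
  t * PV_t at t = 0.5000: 12.414800
  t * PV_t at t = 1.0000: 24.176826
  t * PV_t at t = 1.5000: 35.311821
  t * PV_t at t = 2.0000: 45.844623
  t * PV_t at t = 2.5000: 55.799200
  t * PV_t at t = 3.0000: 65.198676
  t * PV_t at t = 3.5000: 74.065357
  t * PV_t at t = 4.0000: 82.420762
  t * PV_t at t = 4.5000: 90.285644
  t * PV_t at t = 5.0000: 97.680022
  t * PV_t at t = 5.5000: 104.623198
  t * PV_t at t = 6.0000: 111.133785
  t * PV_t at t = 6.5000: 117.229732
  t * PV_t at t = 7.0000: 4943.647477
Macaulay duration D = 5859.831922 / 982.704120 = 5.962967
Modified duration = D / (1 + y/m) = 5.962967 / (1 + 0.027000) = 5.806199


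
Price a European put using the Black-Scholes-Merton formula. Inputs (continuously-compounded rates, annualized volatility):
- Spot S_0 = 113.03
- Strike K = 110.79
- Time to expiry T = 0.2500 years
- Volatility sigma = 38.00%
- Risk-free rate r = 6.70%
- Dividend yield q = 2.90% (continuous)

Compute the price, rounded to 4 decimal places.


d1 = (ln(S/K) + (r - q + 0.5*sigma^2) * T) / (sigma * sqrt(T)) = 0.25035133
d2 = d1 - sigma * sqrt(T) = 0.06035133
exp(-rT) = 0.98338950; exp(-qT) = 0.99277622
P = K * exp(-rT) * N(-d2) - S_0 * exp(-qT) * N(-d1)
N(-d1) = 0.40115783; N(-d2) = 0.47593791
P = 110.7900 * 0.98338950 * 0.47593791 - 113.0300 * 0.99277622 * 0.40115783 = 6.8380

Answer: Price = 6.8380


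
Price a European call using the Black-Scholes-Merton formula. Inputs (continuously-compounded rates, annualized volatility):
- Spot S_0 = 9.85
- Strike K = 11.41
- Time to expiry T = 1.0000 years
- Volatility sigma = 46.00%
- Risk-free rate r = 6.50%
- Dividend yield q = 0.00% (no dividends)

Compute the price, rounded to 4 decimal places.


d1 = (ln(S/K) + (r - q + 0.5*sigma^2) * T) / (sigma * sqrt(T)) = 0.05169846
d2 = d1 - sigma * sqrt(T) = -0.40830154
exp(-rT) = 0.93706746; exp(-qT) = 1.00000000
C = S_0 * exp(-qT) * N(d1) - K * exp(-rT) * N(d2)
N(d1) = 0.52061552; N(d2) = 0.34152615
C = 9.8500 * 1.00000000 * 0.52061552 - 11.4100 * 0.93706746 * 0.34152615 = 1.4765

Answer: Price = 1.4765


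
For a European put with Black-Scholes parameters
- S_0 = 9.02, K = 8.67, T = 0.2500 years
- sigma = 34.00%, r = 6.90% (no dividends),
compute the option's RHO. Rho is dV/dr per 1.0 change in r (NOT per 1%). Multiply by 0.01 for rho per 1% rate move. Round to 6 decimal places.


Answer: Rho = -0.855532

Derivation:
d1 = 0.4192679017; d2 = 0.2492679017
phi(d1) = 0.3653749034; exp(-qT) = 1.0000000000; exp(-rT) = 0.9828979294
N(-d2) = 0.4015767793
Rho = -K*T*exp(-rT)*N(-d2) = -8.6700 * 0.2500 * 0.9828979294 * 0.4015767793 = -0.855532


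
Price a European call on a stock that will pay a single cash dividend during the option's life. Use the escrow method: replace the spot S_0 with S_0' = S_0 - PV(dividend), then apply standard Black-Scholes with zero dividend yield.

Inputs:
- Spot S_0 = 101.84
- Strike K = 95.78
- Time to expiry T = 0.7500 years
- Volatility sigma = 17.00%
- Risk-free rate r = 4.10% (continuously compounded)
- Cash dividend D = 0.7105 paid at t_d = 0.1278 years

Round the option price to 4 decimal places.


Answer: Price = 10.7430

Derivation:
PV(D) = D * exp(-r * t_d) = 0.7105 * 0.99477390 = 0.70678686
S_0' = S_0 - PV(D) = 101.8400 - 0.70678686 = 101.13321314
d1 = (ln(S_0'/K) + (r + sigma^2/2)*T) / (sigma*sqrt(T)) = 0.65187732
d2 = d1 - sigma*sqrt(T) = 0.50465301
exp(-rT) = 0.96971797
N(d1) = 0.74275984; N(d2) = 0.69309871
C = S_0' * N(d1) - K * exp(-rT) * N(d2) = 101.13321314 * 0.74275984 - 95.7800 * 0.96971797 * 0.69309871 = 10.7430


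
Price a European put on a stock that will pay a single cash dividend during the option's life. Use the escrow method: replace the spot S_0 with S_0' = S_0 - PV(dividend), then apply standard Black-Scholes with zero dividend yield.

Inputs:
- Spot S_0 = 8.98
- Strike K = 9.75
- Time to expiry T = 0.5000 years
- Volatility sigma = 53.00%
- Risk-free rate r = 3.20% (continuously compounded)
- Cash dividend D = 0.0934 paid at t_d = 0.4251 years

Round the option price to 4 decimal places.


PV(D) = D * exp(-r * t_d) = 0.0934 * 0.98648891 = 0.09213806
S_0' = S_0 - PV(D) = 8.9800 - 0.09213806 = 8.88786194
d1 = (ln(S_0'/K) + (r + sigma^2/2)*T) / (sigma*sqrt(T)) = -0.01695927
d2 = d1 - sigma*sqrt(T) = -0.39172586
exp(-rT) = 0.98412732
N(-d1) = 0.50676544; N(-d2) = 0.65236961
P = K * exp(-rT) * N(-d2) - S_0' * N(-d1) = 9.7500 * 0.98412732 * 0.65236961 - 8.88786194 * 0.50676544 = 1.7556

Answer: Price = 1.7556


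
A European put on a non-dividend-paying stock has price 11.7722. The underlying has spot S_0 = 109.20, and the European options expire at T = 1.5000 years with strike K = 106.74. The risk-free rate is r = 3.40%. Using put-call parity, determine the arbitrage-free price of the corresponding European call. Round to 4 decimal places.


Put-call parity: C - P = S_0 * exp(-qT) - K * exp(-rT).
S_0 * exp(-qT) = 109.2000 * 1.00000000 = 109.20000000
K * exp(-rT) = 106.7400 * 0.95027867 = 101.43274529
C = P + S*exp(-qT) - K*exp(-rT)
C = 11.7722 + 109.20000000 - 101.43274529 = 19.5395

Answer: Call price = 19.5395


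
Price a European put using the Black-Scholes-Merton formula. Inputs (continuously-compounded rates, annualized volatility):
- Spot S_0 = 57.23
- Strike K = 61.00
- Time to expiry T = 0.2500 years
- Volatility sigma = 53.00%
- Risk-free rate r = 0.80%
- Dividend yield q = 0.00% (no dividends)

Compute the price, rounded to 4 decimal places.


d1 = (ln(S/K) + (r - q + 0.5*sigma^2) * T) / (sigma * sqrt(T)) = -0.10069105
d2 = d1 - sigma * sqrt(T) = -0.36569105
exp(-rT) = 0.99800200; exp(-qT) = 1.00000000
P = K * exp(-rT) * N(-d2) - S_0 * exp(-qT) * N(-d1)
N(-d1) = 0.54010214; N(-d2) = 0.64270219
P = 61.0000 * 0.99800200 * 0.64270219 - 57.2300 * 1.00000000 * 0.54010214 = 8.2165

Answer: Price = 8.2165


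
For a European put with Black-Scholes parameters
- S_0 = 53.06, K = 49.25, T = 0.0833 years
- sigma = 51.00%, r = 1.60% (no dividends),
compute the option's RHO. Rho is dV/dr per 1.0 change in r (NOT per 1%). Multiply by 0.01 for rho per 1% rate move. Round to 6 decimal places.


d1 = 0.5888788488; d2 = 0.4416839780
phi(d1) = 0.3354347986; exp(-qT) = 1.0000000000; exp(-rT) = 0.9986680878
N(-d2) = 0.3293589526
Rho = -K*T*exp(-rT)*N(-d2) = -49.2500 * 0.0833 * 0.9986680878 * 0.3293589526 = -1.349404

Answer: Rho = -1.349404


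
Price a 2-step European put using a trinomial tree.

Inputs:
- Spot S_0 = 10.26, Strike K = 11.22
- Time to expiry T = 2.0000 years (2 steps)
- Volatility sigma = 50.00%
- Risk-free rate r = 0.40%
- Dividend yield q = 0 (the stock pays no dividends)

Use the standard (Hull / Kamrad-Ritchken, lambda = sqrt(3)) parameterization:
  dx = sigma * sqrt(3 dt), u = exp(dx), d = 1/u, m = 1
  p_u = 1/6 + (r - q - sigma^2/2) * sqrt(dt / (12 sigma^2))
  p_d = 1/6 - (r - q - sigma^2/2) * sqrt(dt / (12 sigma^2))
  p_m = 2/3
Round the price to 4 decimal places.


dt = T/N = 1.000000; dx = sigma*sqrt(3*dt) = 0.866025
u = exp(dx) = 2.377443; d = 1/u = 0.420620
p_u = 0.096807, p_m = 0.666667, p_d = 0.236526
Discount per step: exp(-r*dt) = 0.996008
Stock lattice S(k, j) with j the centered position index:
  k=0: S(0,+0) = 10.2600
  k=1: S(1,-1) = 4.3156; S(1,+0) = 10.2600; S(1,+1) = 24.3926
  k=2: S(2,-2) = 1.8152; S(2,-1) = 4.3156; S(2,+0) = 10.2600; S(2,+1) = 24.3926; S(2,+2) = 57.9919
Terminal payoffs V(N, j) = max(K - S_T, 0):
  V(2,-2) = 9.404788; V(2,-1) = 6.904439; V(2,+0) = 0.960000; V(2,+1) = 0.000000; V(2,+2) = 0.000000
Backward induction: V(k, j) = exp(-r*dt) * [p_u * V(k+1, j+1) + p_m * V(k+1, j) + p_d * V(k+1, j-1)]
  V(1,-1) = exp(-r*dt) * [p_u*0.960000 + p_m*6.904439 + p_d*9.404788] = 6.892745
  V(1,+0) = exp(-r*dt) * [p_u*0.000000 + p_m*0.960000 + p_d*6.904439] = 2.264005
  V(1,+1) = exp(-r*dt) * [p_u*0.000000 + p_m*0.000000 + p_d*0.960000] = 0.226159
  V(0,+0) = exp(-r*dt) * [p_u*0.226159 + p_m*2.264005 + p_d*6.892745] = 3.148924

Answer: Price = V(0,0) = 3.1489


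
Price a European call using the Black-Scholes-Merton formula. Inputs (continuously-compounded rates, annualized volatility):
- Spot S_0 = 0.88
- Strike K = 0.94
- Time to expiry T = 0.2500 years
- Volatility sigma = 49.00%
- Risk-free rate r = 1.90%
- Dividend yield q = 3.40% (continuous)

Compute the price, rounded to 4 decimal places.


Answer: Price = 0.0602

Derivation:
d1 = (ln(S/K) + (r - q + 0.5*sigma^2) * T) / (sigma * sqrt(T)) = -0.16202232
d2 = d1 - sigma * sqrt(T) = -0.40702232
exp(-rT) = 0.99526126; exp(-qT) = 0.99153602
C = S_0 * exp(-qT) * N(d1) - K * exp(-rT) * N(d2)
N(d1) = 0.43564414; N(d2) = 0.34199580
C = 0.8800 * 0.99153602 * 0.43564414 - 0.9400 * 0.99526126 * 0.34199580 = 0.0602


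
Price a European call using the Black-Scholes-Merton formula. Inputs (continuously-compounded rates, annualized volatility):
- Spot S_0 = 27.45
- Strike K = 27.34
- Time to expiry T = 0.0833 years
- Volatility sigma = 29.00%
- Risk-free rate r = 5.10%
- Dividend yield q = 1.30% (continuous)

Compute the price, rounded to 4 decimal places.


Answer: Price = 1.0135

Derivation:
d1 = (ln(S/K) + (r - q + 0.5*sigma^2) * T) / (sigma * sqrt(T)) = 0.12764186
d2 = d1 - sigma * sqrt(T) = 0.04394282
exp(-rT) = 0.99576071; exp(-qT) = 0.99891769
C = S_0 * exp(-qT) * N(d1) - K * exp(-rT) * N(d2)
N(d1) = 0.55078380; N(d2) = 0.51752501
C = 27.4500 * 0.99891769 * 0.55078380 - 27.3400 * 0.99576071 * 0.51752501 = 1.0135


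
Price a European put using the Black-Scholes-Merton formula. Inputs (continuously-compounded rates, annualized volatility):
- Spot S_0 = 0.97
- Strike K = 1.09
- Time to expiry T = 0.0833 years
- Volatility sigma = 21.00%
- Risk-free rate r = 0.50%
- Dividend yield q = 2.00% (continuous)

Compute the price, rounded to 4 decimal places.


d1 = (ln(S/K) + (r - q + 0.5*sigma^2) * T) / (sigma * sqrt(T)) = -1.91470556
d2 = d1 - sigma * sqrt(T) = -1.97531521
exp(-rT) = 0.99958359; exp(-qT) = 0.99833539
P = K * exp(-rT) * N(-d2) - S_0 * exp(-qT) * N(-d1)
N(-d1) = 0.97223497; N(-d2) = 0.97588381
P = 1.0900 * 0.99958359 * 0.97588381 - 0.9700 * 0.99833539 * 0.97223497 = 0.1218

Answer: Price = 0.1218


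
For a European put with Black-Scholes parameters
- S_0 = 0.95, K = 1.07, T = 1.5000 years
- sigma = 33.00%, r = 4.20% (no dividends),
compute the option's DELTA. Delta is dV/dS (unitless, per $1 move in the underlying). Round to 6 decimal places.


Answer: Delta = -0.474627

Derivation:
d1 = 0.0636448127; d2 = -0.3405209948
phi(d1) = 0.3981351079; exp(-qT) = 1.0000000000; exp(-rT) = 0.9389434737
N(-d1) = 0.4746265243
Delta = -exp(-qT) * N(-d1) = -1.0000000000 * 0.4746265243 = -0.474627


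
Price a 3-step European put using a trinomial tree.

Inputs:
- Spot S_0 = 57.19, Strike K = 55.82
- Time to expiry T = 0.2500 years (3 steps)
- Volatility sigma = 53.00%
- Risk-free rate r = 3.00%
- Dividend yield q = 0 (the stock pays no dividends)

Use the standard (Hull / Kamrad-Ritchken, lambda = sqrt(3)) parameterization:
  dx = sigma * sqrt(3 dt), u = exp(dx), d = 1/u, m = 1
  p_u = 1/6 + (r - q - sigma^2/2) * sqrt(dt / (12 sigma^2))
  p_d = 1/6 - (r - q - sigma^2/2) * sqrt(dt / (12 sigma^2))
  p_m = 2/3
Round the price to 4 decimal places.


Answer: Price = V(0,0) = 4.7638

Derivation:
dt = T/N = 0.083333; dx = sigma*sqrt(3*dt) = 0.265000
u = exp(dx) = 1.303431; d = 1/u = 0.767206
p_u = 0.149300, p_m = 0.666667, p_d = 0.184033
Discount per step: exp(-r*dt) = 0.997503
Stock lattice S(k, j) with j the centered position index:
  k=0: S(0,+0) = 57.1900
  k=1: S(1,-1) = 43.8765; S(1,+0) = 57.1900; S(1,+1) = 74.5432
  k=2: S(2,-2) = 33.6623; S(2,-1) = 43.8765; S(2,+0) = 57.1900; S(2,+1) = 74.5432; S(2,+2) = 97.1619
  k=3: S(3,-3) = 25.8259; S(3,-2) = 33.6623; S(3,-1) = 43.8765; S(3,+0) = 57.1900; S(3,+1) = 74.5432; S(3,+2) = 97.1619; S(3,+3) = 126.6439
Terminal payoffs V(N, j) = max(K - S_T, 0):
  V(3,-3) = 29.994069; V(3,-2) = 22.157682; V(3,-1) = 11.943492; V(3,+0) = 0.000000; V(3,+1) = 0.000000; V(3,+2) = 0.000000; V(3,+3) = 0.000000
Backward induction: V(k, j) = exp(-r*dt) * [p_u * V(k+1, j+1) + p_m * V(k+1, j) + p_d * V(k+1, j-1)]
  V(2,-2) = exp(-r*dt) * [p_u*11.943492 + p_m*22.157682 + p_d*29.994069] = 22.019736
  V(2,-1) = exp(-r*dt) * [p_u*0.000000 + p_m*11.943492 + p_d*22.157682] = 12.010010
  V(2,+0) = exp(-r*dt) * [p_u*0.000000 + p_m*0.000000 + p_d*11.943492] = 2.192509
  V(2,+1) = exp(-r*dt) * [p_u*0.000000 + p_m*0.000000 + p_d*0.000000] = 0.000000
  V(2,+2) = exp(-r*dt) * [p_u*0.000000 + p_m*0.000000 + p_d*0.000000] = 0.000000
  V(1,-1) = exp(-r*dt) * [p_u*2.192509 + p_m*12.010010 + p_d*22.019736] = 12.355447
  V(1,+0) = exp(-r*dt) * [p_u*0.000000 + p_m*2.192509 + p_d*12.010010] = 3.662743
  V(1,+1) = exp(-r*dt) * [p_u*0.000000 + p_m*0.000000 + p_d*2.192509] = 0.402487
  V(0,+0) = exp(-r*dt) * [p_u*0.402487 + p_m*3.662743 + p_d*12.355447] = 4.763806


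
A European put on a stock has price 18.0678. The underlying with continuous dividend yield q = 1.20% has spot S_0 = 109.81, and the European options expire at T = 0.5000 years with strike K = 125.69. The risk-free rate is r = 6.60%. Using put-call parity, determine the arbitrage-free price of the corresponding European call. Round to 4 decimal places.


Answer: Call price = 5.6110

Derivation:
Put-call parity: C - P = S_0 * exp(-qT) - K * exp(-rT).
S_0 * exp(-qT) = 109.8100 * 0.99401796 = 109.15311263
K * exp(-rT) = 125.6900 * 0.96753856 = 121.60992155
C = P + S*exp(-qT) - K*exp(-rT)
C = 18.0678 + 109.15311263 - 121.60992155 = 5.6110


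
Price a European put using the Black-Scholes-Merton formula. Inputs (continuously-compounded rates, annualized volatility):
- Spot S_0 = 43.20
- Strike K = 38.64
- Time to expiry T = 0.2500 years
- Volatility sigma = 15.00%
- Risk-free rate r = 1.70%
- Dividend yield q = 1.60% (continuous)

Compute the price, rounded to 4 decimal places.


Answer: Price = 0.0913

Derivation:
d1 = (ln(S/K) + (r - q + 0.5*sigma^2) * T) / (sigma * sqrt(T)) = 1.52819981
d2 = d1 - sigma * sqrt(T) = 1.45319981
exp(-rT) = 0.99575902; exp(-qT) = 0.99600799
P = K * exp(-rT) * N(-d2) - S_0 * exp(-qT) * N(-d1)
N(-d1) = 0.06323147; N(-d2) = 0.07308414
P = 38.6400 * 0.99575902 * 0.07308414 - 43.2000 * 0.99600799 * 0.06323147 = 0.0913


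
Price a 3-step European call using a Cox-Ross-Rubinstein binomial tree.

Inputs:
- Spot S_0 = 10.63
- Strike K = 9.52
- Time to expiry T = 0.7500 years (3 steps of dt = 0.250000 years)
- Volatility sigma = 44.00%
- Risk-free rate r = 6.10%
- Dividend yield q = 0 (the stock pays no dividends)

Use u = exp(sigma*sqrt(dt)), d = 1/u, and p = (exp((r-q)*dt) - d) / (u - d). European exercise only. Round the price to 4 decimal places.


dt = T/N = 0.250000
u = exp(sigma*sqrt(dt)) = 1.246077; d = 1/u = 0.802519
p = (exp((r-q)*dt) - d) / (u - d) = 0.479865
Discount per step: exp(-r*dt) = 0.984866
Stock lattice S(k, i) with i counting down-moves:
  k=0: S(0,0) = 10.6300
  k=1: S(1,0) = 13.2458; S(1,1) = 8.5308
  k=2: S(2,0) = 16.5053; S(2,1) = 10.6300; S(2,2) = 6.8461
  k=3: S(3,0) = 20.5668; S(3,1) = 13.2458; S(3,2) = 8.5308; S(3,3) = 5.4941
Terminal payoffs V(N, i) = max(S_T - K, 0):
  V(3,0) = 11.046843; V(3,1) = 3.725796; V(3,2) = 0.000000; V(3,3) = 0.000000
Backward induction: V(k, i) = exp(-r*dt) * [p * V(k+1, i) + (1-p) * V(k+1, i+1)].
  V(2,0) = exp(-r*dt) * [p*11.046843 + (1-p)*3.725796] = 7.129356
  V(2,1) = exp(-r*dt) * [p*3.725796 + (1-p)*0.000000] = 1.760822
  V(2,2) = exp(-r*dt) * [p*0.000000 + (1-p)*0.000000] = 0.000000
  V(1,0) = exp(-r*dt) * [p*7.129356 + (1-p)*1.760822] = 4.271358
  V(1,1) = exp(-r*dt) * [p*1.760822 + (1-p)*0.000000] = 0.832170
  V(0,0) = exp(-r*dt) * [p*4.271358 + (1-p)*0.832170] = 2.444946

Answer: Price = V(0,0) = 2.4449


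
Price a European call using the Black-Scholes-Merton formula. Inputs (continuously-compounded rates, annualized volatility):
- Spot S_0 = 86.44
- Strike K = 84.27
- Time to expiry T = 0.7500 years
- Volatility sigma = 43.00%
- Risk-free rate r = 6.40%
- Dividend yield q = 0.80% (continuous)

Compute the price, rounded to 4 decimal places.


d1 = (ln(S/K) + (r - q + 0.5*sigma^2) * T) / (sigma * sqrt(T)) = 0.36725412
d2 = d1 - sigma * sqrt(T) = -0.00513680
exp(-rT) = 0.95313379; exp(-qT) = 0.99401796
C = S_0 * exp(-qT) * N(d1) - K * exp(-rT) * N(d2)
N(d1) = 0.64328526; N(d2) = 0.49795072
C = 86.4400 * 0.99401796 * 0.64328526 - 84.2700 * 0.95313379 * 0.49795072 = 15.2773

Answer: Price = 15.2773


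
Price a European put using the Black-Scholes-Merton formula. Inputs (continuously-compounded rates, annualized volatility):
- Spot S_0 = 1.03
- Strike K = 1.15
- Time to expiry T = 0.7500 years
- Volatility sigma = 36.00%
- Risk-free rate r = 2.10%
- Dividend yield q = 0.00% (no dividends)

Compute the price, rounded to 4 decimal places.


Answer: Price = 0.1910

Derivation:
d1 = (ln(S/K) + (r - q + 0.5*sigma^2) * T) / (sigma * sqrt(T)) = -0.14707402
d2 = d1 - sigma * sqrt(T) = -0.45884316
exp(-rT) = 0.98437338; exp(-qT) = 1.00000000
P = K * exp(-rT) * N(-d2) - S_0 * exp(-qT) * N(-d1)
N(-d1) = 0.55846320; N(-d2) = 0.67682660
P = 1.1500 * 0.98437338 * 0.67682660 - 1.0300 * 1.00000000 * 0.55846320 = 0.1910


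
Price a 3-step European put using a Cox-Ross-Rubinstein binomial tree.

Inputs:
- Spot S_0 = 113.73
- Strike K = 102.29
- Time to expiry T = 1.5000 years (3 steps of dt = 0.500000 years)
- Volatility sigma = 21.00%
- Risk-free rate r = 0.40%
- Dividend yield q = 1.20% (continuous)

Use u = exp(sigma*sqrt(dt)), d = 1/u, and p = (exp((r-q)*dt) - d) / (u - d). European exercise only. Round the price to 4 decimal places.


Answer: Price = V(0,0) = 6.6092

Derivation:
dt = T/N = 0.500000
u = exp(sigma*sqrt(dt)) = 1.160084; d = 1/u = 0.862007
p = (exp((r-q)*dt) - d) / (u - d) = 0.449552
Discount per step: exp(-r*dt) = 0.998002
Stock lattice S(k, i) with i counting down-moves:
  k=0: S(0,0) = 113.7300
  k=1: S(1,0) = 131.9364; S(1,1) = 98.0360
  k=2: S(2,0) = 153.0573; S(2,1) = 113.7300; S(2,2) = 84.5077
  k=3: S(3,0) = 177.5593; S(3,1) = 131.9364; S(3,2) = 98.0360; S(3,3) = 72.8462
Terminal payoffs V(N, i) = max(K - S_T, 0):
  V(3,0) = 0.000000; V(3,1) = 0.000000; V(3,2) = 4.253996; V(3,3) = 29.443831
Backward induction: V(k, i) = exp(-r*dt) * [p * V(k+1, i) + (1-p) * V(k+1, i+1)].
  V(2,0) = exp(-r*dt) * [p*0.000000 + (1-p)*0.000000] = 0.000000
  V(2,1) = exp(-r*dt) * [p*0.000000 + (1-p)*4.253996] = 2.336923
  V(2,2) = exp(-r*dt) * [p*4.253996 + (1-p)*29.443831] = 18.083476
  V(1,0) = exp(-r*dt) * [p*0.000000 + (1-p)*2.336923] = 1.283784
  V(1,1) = exp(-r*dt) * [p*2.336923 + (1-p)*18.083476] = 10.982588
  V(0,0) = exp(-r*dt) * [p*1.283784 + (1-p)*10.982588] = 6.609235


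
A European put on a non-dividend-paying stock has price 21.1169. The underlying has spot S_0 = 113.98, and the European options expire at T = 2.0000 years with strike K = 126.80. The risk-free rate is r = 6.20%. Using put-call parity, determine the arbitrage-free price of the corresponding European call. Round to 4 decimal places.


Answer: Call price = 23.0843

Derivation:
Put-call parity: C - P = S_0 * exp(-qT) - K * exp(-rT).
S_0 * exp(-qT) = 113.9800 * 1.00000000 = 113.98000000
K * exp(-rT) = 126.8000 * 0.88337984 = 112.01256382
C = P + S*exp(-qT) - K*exp(-rT)
C = 21.1169 + 113.98000000 - 112.01256382 = 23.0843


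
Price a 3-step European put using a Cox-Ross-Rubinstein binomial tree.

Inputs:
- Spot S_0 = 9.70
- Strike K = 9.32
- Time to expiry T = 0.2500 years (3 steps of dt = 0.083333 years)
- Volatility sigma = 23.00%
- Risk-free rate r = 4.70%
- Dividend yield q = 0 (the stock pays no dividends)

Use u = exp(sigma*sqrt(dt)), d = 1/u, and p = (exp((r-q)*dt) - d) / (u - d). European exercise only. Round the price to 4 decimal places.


Answer: Price = V(0,0) = 0.2444

Derivation:
dt = T/N = 0.083333
u = exp(sigma*sqrt(dt)) = 1.068649; d = 1/u = 0.935761
p = (exp((r-q)*dt) - d) / (u - d) = 0.512938
Discount per step: exp(-r*dt) = 0.996091
Stock lattice S(k, i) with i counting down-moves:
  k=0: S(0,0) = 9.7000
  k=1: S(1,0) = 10.3659; S(1,1) = 9.0769
  k=2: S(2,0) = 11.0775; S(2,1) = 9.7000; S(2,2) = 8.4938
  k=3: S(3,0) = 11.8380; S(3,1) = 10.3659; S(3,2) = 9.0769; S(3,3) = 7.9482
Terminal payoffs V(N, i) = max(K - S_T, 0):
  V(3,0) = 0.000000; V(3,1) = 0.000000; V(3,2) = 0.243119; V(3,3) = 1.371843
Backward induction: V(k, i) = exp(-r*dt) * [p * V(k+1, i) + (1-p) * V(k+1, i+1)].
  V(2,0) = exp(-r*dt) * [p*0.000000 + (1-p)*0.000000] = 0.000000
  V(2,1) = exp(-r*dt) * [p*0.000000 + (1-p)*0.243119] = 0.117951
  V(2,2) = exp(-r*dt) * [p*0.243119 + (1-p)*1.371843] = 0.789778
  V(1,0) = exp(-r*dt) * [p*0.000000 + (1-p)*0.117951] = 0.057225
  V(1,1) = exp(-r*dt) * [p*0.117951 + (1-p)*0.789778] = 0.443432
  V(0,0) = exp(-r*dt) * [p*0.057225 + (1-p)*0.443432] = 0.244372


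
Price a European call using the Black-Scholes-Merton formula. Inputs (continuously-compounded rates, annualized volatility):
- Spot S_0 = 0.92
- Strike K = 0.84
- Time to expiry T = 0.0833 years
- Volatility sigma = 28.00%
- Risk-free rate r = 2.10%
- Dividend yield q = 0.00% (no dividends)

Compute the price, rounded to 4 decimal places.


d1 = (ln(S/K) + (r - q + 0.5*sigma^2) * T) / (sigma * sqrt(T)) = 1.18776177
d2 = d1 - sigma * sqrt(T) = 1.10694890
exp(-rT) = 0.99825223; exp(-qT) = 1.00000000
C = S_0 * exp(-qT) * N(d1) - K * exp(-rT) * N(d2)
N(d1) = 0.88253636; N(d2) = 0.86584199
C = 0.9200 * 1.00000000 * 0.88253636 - 0.8400 * 0.99825223 * 0.86584199 = 0.0859

Answer: Price = 0.0859


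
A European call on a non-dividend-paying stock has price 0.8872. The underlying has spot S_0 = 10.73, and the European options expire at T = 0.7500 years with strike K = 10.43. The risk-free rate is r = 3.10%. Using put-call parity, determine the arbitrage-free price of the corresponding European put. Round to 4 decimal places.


Put-call parity: C - P = S_0 * exp(-qT) - K * exp(-rT).
S_0 * exp(-qT) = 10.7300 * 1.00000000 = 10.73000000
K * exp(-rT) = 10.4300 * 0.97701820 = 10.19029981
P = C - S*exp(-qT) + K*exp(-rT)
P = 0.8872 - 10.73000000 + 10.19029981 = 0.3475

Answer: Put price = 0.3475


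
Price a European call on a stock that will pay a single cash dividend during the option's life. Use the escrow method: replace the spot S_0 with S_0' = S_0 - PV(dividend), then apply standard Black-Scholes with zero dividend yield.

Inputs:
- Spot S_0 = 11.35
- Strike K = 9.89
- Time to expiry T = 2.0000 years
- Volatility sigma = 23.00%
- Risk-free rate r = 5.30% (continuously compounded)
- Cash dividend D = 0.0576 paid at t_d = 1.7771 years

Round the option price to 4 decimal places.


Answer: Price = 2.8379

Derivation:
PV(D) = D * exp(-r * t_d) = 0.0576 * 0.91011319 = 0.05242252
S_0' = S_0 - PV(D) = 11.3500 - 0.05242252 = 11.29757748
d1 = (ln(S_0'/K) + (r + sigma^2/2)*T) / (sigma*sqrt(T)) = 0.89760803
d2 = d1 - sigma*sqrt(T) = 0.57233891
exp(-rT) = 0.89942465
N(d1) = 0.81530272; N(d2) = 0.71645380
C = S_0' * N(d1) - K * exp(-rT) * N(d2) = 11.29757748 * 0.81530272 - 9.8900 * 0.89942465 * 0.71645380 = 2.8379


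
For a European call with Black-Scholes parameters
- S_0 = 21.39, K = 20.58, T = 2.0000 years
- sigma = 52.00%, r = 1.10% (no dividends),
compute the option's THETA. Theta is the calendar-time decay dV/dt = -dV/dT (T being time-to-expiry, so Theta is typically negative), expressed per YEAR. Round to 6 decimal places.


Answer: Theta = -1.503567

Derivation:
d1 = 0.4501058200; d2 = -0.2852852324
phi(d1) = 0.3605097929; exp(-qT) = 1.0000000000; exp(-rT) = 0.9782402351
Theta = -S*exp(-qT)*phi(d1)*sigma/(2*sqrt(T)) - r*K*exp(-rT)*N(d2) + q*S*exp(-qT)*N(d1)
N(d1) = 0.6736829298; N(d2) = 0.3877128129; sqrt(T) = 1.4142135624
Term 1 = -21.3900 * 1.0000000000 * 0.3605097929 * 0.5200 / (2 * 1.4142135624) = -1.4177060775
Term 2 = -0.0110 * 20.5800 * 0.9782402351 * 0.3877128129 = -0.0858605627
Term 3 = 0 (no dividend yield, q = 0)
Theta = -1.4177060775 + (-0.0858605627) + (0.0000000000) = -1.503567


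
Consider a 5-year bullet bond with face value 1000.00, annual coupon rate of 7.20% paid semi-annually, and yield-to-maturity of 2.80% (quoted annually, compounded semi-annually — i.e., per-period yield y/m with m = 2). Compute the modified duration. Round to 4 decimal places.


Coupon per period c = face * coupon_rate / m = 36.000000
Periods per year m = 2; per-period yield y/m = 0.014000
Number of cashflows N = 10
Cashflows (t years, CF_t, discount factor 1/(1+y/m)^(m*t), PV):
  t = 0.5000: CF_t = 36.000000, DF = 0.986193, PV = 35.502959
  t = 1.0000: CF_t = 36.000000, DF = 0.972577, PV = 35.012780
  t = 1.5000: CF_t = 36.000000, DF = 0.959149, PV = 34.529369
  t = 2.0000: CF_t = 36.000000, DF = 0.945906, PV = 34.052632
  t = 2.5000: CF_t = 36.000000, DF = 0.932847, PV = 33.582477
  t = 3.0000: CF_t = 36.000000, DF = 0.919967, PV = 33.118814
  t = 3.5000: CF_t = 36.000000, DF = 0.907265, PV = 32.661552
  t = 4.0000: CF_t = 36.000000, DF = 0.894739, PV = 32.210603
  t = 4.5000: CF_t = 36.000000, DF = 0.882386, PV = 31.765881
  t = 5.0000: CF_t = 1036.000000, DF = 0.870203, PV = 901.530046
Price P = sum_t PV_t = 1203.967111
First compute Macaulay numerator sum_t t * PV_t:
  t * PV_t at t = 0.5000: 17.751479
  t * PV_t at t = 1.0000: 35.012780
  t * PV_t at t = 1.5000: 51.794053
  t * PV_t at t = 2.0000: 68.105263
  t * PV_t at t = 2.5000: 83.956192
  t * PV_t at t = 3.0000: 99.356441
  t * PV_t at t = 3.5000: 114.315432
  t * PV_t at t = 4.0000: 128.842414
  t * PV_t at t = 4.5000: 142.946465
  t * PV_t at t = 5.0000: 4507.650231
Macaulay duration D = 5249.730749 / 1203.967111 = 4.360361
Modified duration = D / (1 + y/m) = 4.360361 / (1 + 0.014000) = 4.300158

Answer: Modified duration = 4.3002


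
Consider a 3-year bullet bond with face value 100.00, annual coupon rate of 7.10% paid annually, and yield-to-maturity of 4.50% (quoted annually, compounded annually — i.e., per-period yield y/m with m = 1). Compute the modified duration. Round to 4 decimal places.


Coupon per period c = face * coupon_rate / m = 7.100000
Periods per year m = 1; per-period yield y/m = 0.045000
Number of cashflows N = 3
Cashflows (t years, CF_t, discount factor 1/(1+y/m)^(m*t), PV):
  t = 1.0000: CF_t = 7.100000, DF = 0.956938, PV = 6.794258
  t = 2.0000: CF_t = 7.100000, DF = 0.915730, PV = 6.501683
  t = 3.0000: CF_t = 107.100000, DF = 0.876297, PV = 93.851366
Price P = sum_t PV_t = 107.147307
First compute Macaulay numerator sum_t t * PV_t:
  t * PV_t at t = 1.0000: 6.794258
  t * PV_t at t = 2.0000: 13.003365
  t * PV_t at t = 3.0000: 281.554099
Macaulay duration D = 301.351723 / 107.147307 = 2.812499
Modified duration = D / (1 + y/m) = 2.812499 / (1 + 0.045000) = 2.691387

Answer: Modified duration = 2.6914


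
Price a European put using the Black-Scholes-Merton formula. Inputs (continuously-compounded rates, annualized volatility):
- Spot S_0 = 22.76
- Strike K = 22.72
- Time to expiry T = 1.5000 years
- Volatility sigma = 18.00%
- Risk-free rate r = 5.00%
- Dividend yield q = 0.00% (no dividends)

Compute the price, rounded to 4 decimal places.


d1 = (ln(S/K) + (r - q + 0.5*sigma^2) * T) / (sigma * sqrt(T)) = 0.45841300
d2 = d1 - sigma * sqrt(T) = 0.23795893
exp(-rT) = 0.92774349; exp(-qT) = 1.00000000
P = K * exp(-rT) * N(-d2) - S_0 * exp(-qT) * N(-d1)
N(-d1) = 0.32332788; N(-d2) = 0.40595648
P = 22.7200 * 0.92774349 * 0.40595648 - 22.7600 * 1.00000000 * 0.32332788 = 1.1979

Answer: Price = 1.1979


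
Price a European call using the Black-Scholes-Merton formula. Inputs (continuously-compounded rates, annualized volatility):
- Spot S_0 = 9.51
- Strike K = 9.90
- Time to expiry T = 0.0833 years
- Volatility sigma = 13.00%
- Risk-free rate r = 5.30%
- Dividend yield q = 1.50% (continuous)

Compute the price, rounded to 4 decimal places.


d1 = (ln(S/K) + (r - q + 0.5*sigma^2) * T) / (sigma * sqrt(T)) = -0.96805284
d2 = d1 - sigma * sqrt(T) = -1.00557311
exp(-rT) = 0.99559483; exp(-qT) = 0.99875128
C = S_0 * exp(-qT) * N(d1) - K * exp(-rT) * N(d2)
N(d1) = 0.16650899; N(d2) = 0.15731048
C = 9.5100 * 0.99875128 * 0.16650899 - 9.9000 * 0.99559483 * 0.15731048 = 0.0310

Answer: Price = 0.0310


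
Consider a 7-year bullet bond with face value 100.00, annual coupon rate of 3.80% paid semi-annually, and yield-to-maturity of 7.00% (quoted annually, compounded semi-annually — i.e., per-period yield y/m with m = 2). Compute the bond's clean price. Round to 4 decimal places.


Answer: Price = 82.5272

Derivation:
Coupon per period c = face * coupon_rate / m = 1.900000
Periods per year m = 2; per-period yield y/m = 0.035000
Number of cashflows N = 14
Cashflows (t years, CF_t, discount factor 1/(1+y/m)^(m*t), PV):
  t = 0.5000: CF_t = 1.900000, DF = 0.966184, PV = 1.835749
  t = 1.0000: CF_t = 1.900000, DF = 0.933511, PV = 1.773670
  t = 1.5000: CF_t = 1.900000, DF = 0.901943, PV = 1.713691
  t = 2.0000: CF_t = 1.900000, DF = 0.871442, PV = 1.655740
  t = 2.5000: CF_t = 1.900000, DF = 0.841973, PV = 1.599749
  t = 3.0000: CF_t = 1.900000, DF = 0.813501, PV = 1.545651
  t = 3.5000: CF_t = 1.900000, DF = 0.785991, PV = 1.493383
  t = 4.0000: CF_t = 1.900000, DF = 0.759412, PV = 1.442882
  t = 4.5000: CF_t = 1.900000, DF = 0.733731, PV = 1.394089
  t = 5.0000: CF_t = 1.900000, DF = 0.708919, PV = 1.346946
  t = 5.5000: CF_t = 1.900000, DF = 0.684946, PV = 1.301397
  t = 6.0000: CF_t = 1.900000, DF = 0.661783, PV = 1.257388
  t = 6.5000: CF_t = 1.900000, DF = 0.639404, PV = 1.214868
  t = 7.0000: CF_t = 101.900000, DF = 0.617782, PV = 62.951964
Price P = sum_t PV_t = 82.527168


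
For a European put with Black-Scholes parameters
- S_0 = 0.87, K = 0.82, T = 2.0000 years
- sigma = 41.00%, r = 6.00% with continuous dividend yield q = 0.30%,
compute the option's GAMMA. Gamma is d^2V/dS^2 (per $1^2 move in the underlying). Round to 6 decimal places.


d1 = 0.5886040861; d2 = 0.0087765255
phi(d1) = 0.3354890643; exp(-qT) = 0.9940179641; exp(-rT) = 0.8869204367
Gamma = exp(-qT) * phi(d1) / (S * sigma * sqrt(T)) = 0.9940179641 * 0.3354890643 / (0.8700 * 0.4100 * 1.4142135624) = 0.661081

Answer: Gamma = 0.661081


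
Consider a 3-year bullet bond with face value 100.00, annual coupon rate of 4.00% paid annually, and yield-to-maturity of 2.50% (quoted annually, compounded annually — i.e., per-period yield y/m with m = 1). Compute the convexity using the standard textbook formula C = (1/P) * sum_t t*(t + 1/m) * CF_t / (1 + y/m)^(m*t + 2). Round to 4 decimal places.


Coupon per period c = face * coupon_rate / m = 4.000000
Periods per year m = 1; per-period yield y/m = 0.025000
Number of cashflows N = 3
Cashflows (t years, CF_t, discount factor 1/(1+y/m)^(m*t), PV):
  t = 1.0000: CF_t = 4.000000, DF = 0.975610, PV = 3.902439
  t = 2.0000: CF_t = 4.000000, DF = 0.951814, PV = 3.807258
  t = 3.0000: CF_t = 104.000000, DF = 0.928599, PV = 96.574339
Price P = sum_t PV_t = 104.284035
Convexity numerator sum_t t*(t + 1/m) * CF_t / (1+y/m)^(m*t + 2):
  t = 1.0000: term = 7.428795
  t = 2.0000: term = 21.742815
  t = 3.0000: term = 1103.050151
Convexity = (1/P) * sum = 1132.221762 / 104.284035 = 10.857096

Answer: Convexity = 10.8571


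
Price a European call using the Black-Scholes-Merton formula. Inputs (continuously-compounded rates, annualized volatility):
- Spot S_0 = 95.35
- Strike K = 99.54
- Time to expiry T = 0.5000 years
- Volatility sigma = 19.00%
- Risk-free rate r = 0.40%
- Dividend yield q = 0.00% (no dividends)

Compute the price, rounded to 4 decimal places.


d1 = (ln(S/K) + (r - q + 0.5*sigma^2) * T) / (sigma * sqrt(T)) = -0.23803627
d2 = d1 - sigma * sqrt(T) = -0.37238656
exp(-rT) = 0.99800200; exp(-qT) = 1.00000000
C = S_0 * exp(-qT) * N(d1) - K * exp(-rT) * N(d2)
N(d1) = 0.40592648; N(d2) = 0.35480253
C = 95.3500 * 1.00000000 * 0.40592648 - 99.5400 * 0.99800200 * 0.35480253 = 3.4586

Answer: Price = 3.4586


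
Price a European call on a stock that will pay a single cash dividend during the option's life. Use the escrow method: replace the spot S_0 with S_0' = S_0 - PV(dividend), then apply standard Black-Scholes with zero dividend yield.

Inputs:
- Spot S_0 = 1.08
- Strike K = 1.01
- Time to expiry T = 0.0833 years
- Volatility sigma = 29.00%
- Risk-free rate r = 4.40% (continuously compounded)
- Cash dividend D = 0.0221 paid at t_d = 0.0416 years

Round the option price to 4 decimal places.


PV(D) = D * exp(-r * t_d) = 0.0221 * 0.99817127 = 0.02205959
S_0' = S_0 - PV(D) = 1.0800 - 0.02205959 = 1.05794041
d1 = (ln(S_0'/K) + (r + sigma^2/2)*T) / (sigma*sqrt(T)) = 0.63969246
d2 = d1 - sigma*sqrt(T) = 0.55599341
exp(-rT) = 0.99634151
N(d1) = 0.73881372; N(d2) = 0.71089232
C = S_0' * N(d1) - K * exp(-rT) * N(d2) = 1.05794041 * 0.73881372 - 1.0100 * 0.99634151 * 0.71089232 = 0.0662

Answer: Price = 0.0662


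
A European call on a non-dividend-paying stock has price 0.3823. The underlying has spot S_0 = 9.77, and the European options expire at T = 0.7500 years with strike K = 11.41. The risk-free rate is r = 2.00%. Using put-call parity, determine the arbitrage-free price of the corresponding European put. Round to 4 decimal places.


Answer: Put price = 1.8524

Derivation:
Put-call parity: C - P = S_0 * exp(-qT) - K * exp(-rT).
S_0 * exp(-qT) = 9.7700 * 1.00000000 = 9.77000000
K * exp(-rT) = 11.4100 * 0.98511194 = 11.24012723
P = C - S*exp(-qT) + K*exp(-rT)
P = 0.3823 - 9.77000000 + 11.24012723 = 1.8524
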